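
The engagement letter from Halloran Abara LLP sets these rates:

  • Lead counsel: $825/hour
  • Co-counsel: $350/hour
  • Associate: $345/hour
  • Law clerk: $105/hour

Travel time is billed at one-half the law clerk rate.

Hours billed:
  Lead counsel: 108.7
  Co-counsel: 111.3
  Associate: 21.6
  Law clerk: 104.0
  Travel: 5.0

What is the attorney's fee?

Lead counsel: 108.7 × $825 = $89,677.50
Co-counsel: 111.3 × $350 = $38,955.00
Associate: 21.6 × $345 = $7,452.00
Law clerk: 104.0 × $105 = $10,920.00
Subtotal: $89,677.50 + $38,955.00 + $7,452.00 + $10,920.00 = $147,004.50
Travel: 5.0 × ($105 ÷ 2) = 5.0 × $52.50 = $262.50
Total: $147,004.50 + $262.50 = $147,267.00

$147,267.00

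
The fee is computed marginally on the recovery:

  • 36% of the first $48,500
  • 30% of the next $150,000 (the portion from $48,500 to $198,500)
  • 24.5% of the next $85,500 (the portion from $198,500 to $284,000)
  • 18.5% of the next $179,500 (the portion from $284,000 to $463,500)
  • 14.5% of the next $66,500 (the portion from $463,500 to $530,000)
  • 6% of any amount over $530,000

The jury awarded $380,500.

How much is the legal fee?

$101,260.00

First $48,500 at 36% = $17,460.00
Next $150,000 at 30% = $45,000.00
Next $85,500 at 24.5% = $20,947.50
Remaining $96,500 at 18.5% = $17,852.50
Fee: $17,460.00 + $45,000.00 + $20,947.50 + $17,852.50 = $101,260.00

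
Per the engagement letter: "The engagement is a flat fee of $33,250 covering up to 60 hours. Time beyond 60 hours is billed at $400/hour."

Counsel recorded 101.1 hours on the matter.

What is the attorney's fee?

Flat fee: $33,250.00
Excess hours: 101.1 − 60 = 41.1
Overrun: 41.1 × $400 = $16,440.00
Total: $33,250.00 + $16,440.00 = $49,690.00

$49,690.00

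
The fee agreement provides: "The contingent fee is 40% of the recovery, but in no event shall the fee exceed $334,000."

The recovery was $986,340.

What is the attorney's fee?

$334,000.00

40% of $986,340 = $394,536.00
That exceeds the $334,000 cap, so the fee is capped at $334,000.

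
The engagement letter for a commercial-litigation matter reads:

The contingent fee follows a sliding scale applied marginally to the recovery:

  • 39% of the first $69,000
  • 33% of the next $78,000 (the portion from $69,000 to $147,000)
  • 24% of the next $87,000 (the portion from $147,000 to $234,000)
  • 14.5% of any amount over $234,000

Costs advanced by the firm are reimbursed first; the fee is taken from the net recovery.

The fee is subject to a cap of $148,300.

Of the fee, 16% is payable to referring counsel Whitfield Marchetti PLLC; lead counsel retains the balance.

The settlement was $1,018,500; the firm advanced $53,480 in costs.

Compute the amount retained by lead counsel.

Fee base (net of costs): $1,018,500 − $53,480 = $965,020
First $69,000 at 39% = $26,910.00
Next $78,000 at 33% = $25,740.00
Next $87,000 at 24% = $20,880.00
Remaining $731,020 at 14.5% = $105,997.90
Fee: $26,910.00 + $25,740.00 + $20,880.00 + $105,997.90 = $179,527.90
$179,527.90 exceeds the $148,300 cap, so the fee is capped at $148,300.00.
Referral share: 16% of $148,300.00 = $23,728.00; lead counsel retains $148,300.00 − $23,728.00 = $124,572.00.

$124,572.00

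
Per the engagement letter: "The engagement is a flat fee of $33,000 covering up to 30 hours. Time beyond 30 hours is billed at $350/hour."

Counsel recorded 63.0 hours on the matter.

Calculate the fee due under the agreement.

$44,550.00

Flat fee: $33,000.00
Excess hours: 63.0 − 30 = 33.0
Overrun: 33.0 × $350 = $11,550.00
Total: $33,000.00 + $11,550.00 = $44,550.00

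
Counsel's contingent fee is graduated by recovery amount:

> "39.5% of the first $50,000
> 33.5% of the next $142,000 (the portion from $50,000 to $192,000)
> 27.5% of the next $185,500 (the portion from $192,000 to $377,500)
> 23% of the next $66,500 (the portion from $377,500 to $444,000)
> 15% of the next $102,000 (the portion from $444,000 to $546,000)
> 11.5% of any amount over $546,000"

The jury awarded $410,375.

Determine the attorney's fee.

$125,893.75

First $50,000 at 39.5% = $19,750.00
Next $142,000 at 33.5% = $47,570.00
Next $185,500 at 27.5% = $51,012.50
Remaining $32,875 at 23% = $7,561.25
Fee: $19,750.00 + $47,570.00 + $51,012.50 + $7,561.25 = $125,893.75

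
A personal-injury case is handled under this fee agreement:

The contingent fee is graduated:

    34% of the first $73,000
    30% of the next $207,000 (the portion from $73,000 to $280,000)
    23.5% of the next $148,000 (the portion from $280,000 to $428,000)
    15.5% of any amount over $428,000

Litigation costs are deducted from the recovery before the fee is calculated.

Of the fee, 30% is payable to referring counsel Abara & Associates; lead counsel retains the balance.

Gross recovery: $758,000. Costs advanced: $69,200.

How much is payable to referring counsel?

$48,637.20

Fee base (net of costs): $758,000 − $69,200 = $688,800
First $73,000 at 34% = $24,820.00
Next $207,000 at 30% = $62,100.00
Next $148,000 at 23.5% = $34,780.00
Remaining $260,800 at 15.5% = $40,424.00
Fee: $24,820.00 + $62,100.00 + $34,780.00 + $40,424.00 = $162,124.00
Referral share: 30% of $162,124.00 = $48,637.20; lead counsel retains $162,124.00 − $48,637.20 = $113,486.80.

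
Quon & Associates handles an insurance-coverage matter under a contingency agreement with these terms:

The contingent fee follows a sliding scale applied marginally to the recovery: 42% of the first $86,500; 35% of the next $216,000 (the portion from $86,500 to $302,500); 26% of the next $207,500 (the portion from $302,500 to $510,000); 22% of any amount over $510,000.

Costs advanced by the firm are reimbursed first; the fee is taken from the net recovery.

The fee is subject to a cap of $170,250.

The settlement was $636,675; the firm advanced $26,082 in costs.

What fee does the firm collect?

Fee base (net of costs): $636,675 − $26,082 = $610,593
First $86,500 at 42% = $36,330.00
Next $216,000 at 35% = $75,600.00
Next $207,500 at 26% = $53,950.00
Remaining $100,593 at 22% = $22,130.46
Fee: $36,330.00 + $75,600.00 + $53,950.00 + $22,130.46 = $188,010.46
$188,010.46 exceeds the $170,250 cap, so the fee is capped at $170,250.00.

$170,250.00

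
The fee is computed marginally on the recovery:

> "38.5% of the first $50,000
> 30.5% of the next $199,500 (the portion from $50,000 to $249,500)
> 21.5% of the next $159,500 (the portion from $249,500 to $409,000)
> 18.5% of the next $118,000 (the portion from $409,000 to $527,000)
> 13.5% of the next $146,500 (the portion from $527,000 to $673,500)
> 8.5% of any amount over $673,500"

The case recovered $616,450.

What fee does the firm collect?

First $50,000 at 38.5% = $19,250.00
Next $199,500 at 30.5% = $60,847.50
Next $159,500 at 21.5% = $34,292.50
Next $118,000 at 18.5% = $21,830.00
Remaining $89,450 at 13.5% = $12,075.75
Fee: $19,250.00 + $60,847.50 + $34,292.50 + $21,830.00 + $12,075.75 = $148,295.75

$148,295.75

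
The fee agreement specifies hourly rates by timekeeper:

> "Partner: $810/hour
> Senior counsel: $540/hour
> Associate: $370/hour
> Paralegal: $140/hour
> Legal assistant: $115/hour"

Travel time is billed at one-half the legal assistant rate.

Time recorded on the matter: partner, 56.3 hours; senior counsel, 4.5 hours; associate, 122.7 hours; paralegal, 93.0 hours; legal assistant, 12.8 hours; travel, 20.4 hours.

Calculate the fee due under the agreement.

Partner: 56.3 × $810 = $45,603.00
Senior counsel: 4.5 × $540 = $2,430.00
Associate: 122.7 × $370 = $45,399.00
Paralegal: 93.0 × $140 = $13,020.00
Legal assistant: 12.8 × $115 = $1,472.00
Subtotal: $45,603.00 + $2,430.00 + $45,399.00 + $13,020.00 + $1,472.00 = $107,924.00
Travel: 20.4 × ($115 ÷ 2) = 20.4 × $57.50 = $1,173.00
Total: $107,924.00 + $1,173.00 = $109,097.00

$109,097.00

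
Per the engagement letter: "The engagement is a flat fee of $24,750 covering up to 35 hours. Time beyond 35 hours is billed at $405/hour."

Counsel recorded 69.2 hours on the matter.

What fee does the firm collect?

Flat fee: $24,750.00
Excess hours: 69.2 − 35 = 34.2
Overrun: 34.2 × $405 = $13,851.00
Total: $24,750.00 + $13,851.00 = $38,601.00

$38,601.00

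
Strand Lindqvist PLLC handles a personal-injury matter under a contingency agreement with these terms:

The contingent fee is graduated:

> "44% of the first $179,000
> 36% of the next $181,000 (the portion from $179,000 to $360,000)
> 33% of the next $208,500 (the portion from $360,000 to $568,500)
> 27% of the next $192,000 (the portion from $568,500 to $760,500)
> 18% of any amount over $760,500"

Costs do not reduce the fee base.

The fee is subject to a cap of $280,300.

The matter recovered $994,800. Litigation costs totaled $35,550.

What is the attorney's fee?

Fee base is the gross recovery, $994,800; costs are reimbursed separately.
First $179,000 at 44% = $78,760.00
Next $181,000 at 36% = $65,160.00
Next $208,500 at 33% = $68,805.00
Next $192,000 at 27% = $51,840.00
Remaining $234,300 at 18% = $42,174.00
Fee: $78,760.00 + $65,160.00 + $68,805.00 + $51,840.00 + $42,174.00 = $306,739.00
$306,739.00 exceeds the $280,300 cap, so the fee is capped at $280,300.00.

$280,300.00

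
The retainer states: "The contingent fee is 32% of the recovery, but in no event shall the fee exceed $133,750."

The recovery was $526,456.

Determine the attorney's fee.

32% of $526,456 = $168,465.92
That exceeds the $133,750 cap, so the fee is capped at $133,750.

$133,750.00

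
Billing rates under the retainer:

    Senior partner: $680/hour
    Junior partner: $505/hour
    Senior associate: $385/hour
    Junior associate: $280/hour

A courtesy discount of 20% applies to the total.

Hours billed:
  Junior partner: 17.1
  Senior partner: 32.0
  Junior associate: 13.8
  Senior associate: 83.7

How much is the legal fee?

Senior partner: 32.0 × $680 = $21,760.00
Junior partner: 17.1 × $505 = $8,635.50
Senior associate: 83.7 × $385 = $32,224.50
Junior associate: 13.8 × $280 = $3,864.00
Subtotal: $66,484.00
Less 20% discount: −$13,296.80
Total: $66,484.00 − $13,296.80 = $53,187.20

$53,187.20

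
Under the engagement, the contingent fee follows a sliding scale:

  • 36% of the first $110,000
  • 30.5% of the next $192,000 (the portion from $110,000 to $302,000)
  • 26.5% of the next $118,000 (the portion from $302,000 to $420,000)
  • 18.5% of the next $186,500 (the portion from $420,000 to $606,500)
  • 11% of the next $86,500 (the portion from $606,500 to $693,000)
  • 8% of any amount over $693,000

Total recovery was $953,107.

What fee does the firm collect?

First $110,000 at 36% = $39,600.00
Next $192,000 at 30.5% = $58,560.00
Next $118,000 at 26.5% = $31,270.00
Next $186,500 at 18.5% = $34,502.50
Next $86,500 at 11% = $9,515.00
Remaining $260,107 at 8% = $20,808.56
Fee: $39,600.00 + $58,560.00 + $31,270.00 + $34,502.50 + $9,515.00 + $20,808.56 = $194,256.06

$194,256.06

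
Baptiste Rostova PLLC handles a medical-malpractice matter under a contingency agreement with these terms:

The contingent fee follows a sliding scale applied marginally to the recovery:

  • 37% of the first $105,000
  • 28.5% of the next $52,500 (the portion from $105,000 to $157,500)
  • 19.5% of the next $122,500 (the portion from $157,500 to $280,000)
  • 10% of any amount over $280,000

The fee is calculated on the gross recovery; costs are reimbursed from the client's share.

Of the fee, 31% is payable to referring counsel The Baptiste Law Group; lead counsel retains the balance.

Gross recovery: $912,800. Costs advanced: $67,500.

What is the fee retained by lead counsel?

$97,276.20

Fee base is the gross recovery, $912,800; costs are reimbursed separately.
First $105,000 at 37% = $38,850.00
Next $52,500 at 28.5% = $14,962.50
Next $122,500 at 19.5% = $23,887.50
Remaining $632,800 at 10% = $63,280.00
Fee: $38,850.00 + $14,962.50 + $23,887.50 + $63,280.00 = $140,980.00
Referral share: 31% of $140,980.00 = $43,703.80; lead counsel retains $140,980.00 − $43,703.80 = $97,276.20.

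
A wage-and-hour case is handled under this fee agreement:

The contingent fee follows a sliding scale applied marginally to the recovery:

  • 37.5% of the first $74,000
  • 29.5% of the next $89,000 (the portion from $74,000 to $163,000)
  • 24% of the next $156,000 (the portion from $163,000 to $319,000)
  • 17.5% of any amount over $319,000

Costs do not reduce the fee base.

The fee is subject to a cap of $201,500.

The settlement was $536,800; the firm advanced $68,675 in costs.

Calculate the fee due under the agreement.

Fee base is the gross recovery, $536,800; costs are reimbursed separately.
First $74,000 at 37.5% = $27,750.00
Next $89,000 at 29.5% = $26,255.00
Next $156,000 at 24% = $37,440.00
Remaining $217,800 at 17.5% = $38,115.00
Fee: $27,750.00 + $26,255.00 + $37,440.00 + $38,115.00 = $129,560.00
$129,560.00 is under the $201,500 cap.

$129,560.00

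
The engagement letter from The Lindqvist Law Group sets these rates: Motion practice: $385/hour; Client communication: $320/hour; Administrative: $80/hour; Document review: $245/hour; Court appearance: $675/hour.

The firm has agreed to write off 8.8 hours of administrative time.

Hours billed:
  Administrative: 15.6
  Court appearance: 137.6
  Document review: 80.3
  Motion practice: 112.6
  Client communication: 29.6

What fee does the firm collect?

$165,920.50

Motion practice: 112.6 × $385 = $43,351.00
Client communication: 29.6 × $320 = $9,472.00
Administrative: 15.6 × $80 = $1,248.00
Document review: 80.3 × $245 = $19,673.50
Court appearance: 137.6 × $675 = $92,880.00
Subtotal: $166,624.50
Write-off: 8.8 × $80 = $704.00
Total: $166,624.50 − $704.00 = $165,920.50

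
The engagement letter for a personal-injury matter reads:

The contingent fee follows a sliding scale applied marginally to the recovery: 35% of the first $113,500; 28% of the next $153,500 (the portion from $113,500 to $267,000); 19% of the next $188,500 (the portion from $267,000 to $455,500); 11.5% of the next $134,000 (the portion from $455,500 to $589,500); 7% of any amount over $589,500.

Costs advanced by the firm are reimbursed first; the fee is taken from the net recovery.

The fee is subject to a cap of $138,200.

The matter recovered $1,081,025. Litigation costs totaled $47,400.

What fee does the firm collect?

Fee base (net of costs): $1,081,025 − $47,400 = $1,033,625
First $113,500 at 35% = $39,725.00
Next $153,500 at 28% = $42,980.00
Next $188,500 at 19% = $35,815.00
Next $134,000 at 11.5% = $15,410.00
Remaining $444,125 at 7% = $31,088.75
Fee: $39,725.00 + $42,980.00 + $35,815.00 + $15,410.00 + $31,088.75 = $165,018.75
$165,018.75 exceeds the $138,200 cap, so the fee is capped at $138,200.00.

$138,200.00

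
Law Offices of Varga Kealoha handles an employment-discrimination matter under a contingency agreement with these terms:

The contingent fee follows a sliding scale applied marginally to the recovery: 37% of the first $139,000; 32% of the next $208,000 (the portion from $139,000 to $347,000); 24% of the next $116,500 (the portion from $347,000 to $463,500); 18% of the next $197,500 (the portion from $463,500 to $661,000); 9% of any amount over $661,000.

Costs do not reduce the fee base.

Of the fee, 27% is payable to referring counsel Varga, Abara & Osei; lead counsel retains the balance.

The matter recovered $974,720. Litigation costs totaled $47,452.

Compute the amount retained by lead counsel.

Fee base is the gross recovery, $974,720; costs are reimbursed separately.
First $139,000 at 37% = $51,430.00
Next $208,000 at 32% = $66,560.00
Next $116,500 at 24% = $27,960.00
Next $197,500 at 18% = $35,550.00
Remaining $313,720 at 9% = $28,234.80
Fee: $51,430.00 + $66,560.00 + $27,960.00 + $35,550.00 + $28,234.80 = $209,734.80
Referral share: 27% of $209,734.80 = $56,628.40; lead counsel retains $209,734.80 − $56,628.40 = $153,106.40.

$153,106.40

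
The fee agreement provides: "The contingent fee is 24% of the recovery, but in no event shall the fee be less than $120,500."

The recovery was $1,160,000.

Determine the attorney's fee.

$278,400.00

24% of $1,160,000 = $278,400.00
That exceeds the $120,500 minimum.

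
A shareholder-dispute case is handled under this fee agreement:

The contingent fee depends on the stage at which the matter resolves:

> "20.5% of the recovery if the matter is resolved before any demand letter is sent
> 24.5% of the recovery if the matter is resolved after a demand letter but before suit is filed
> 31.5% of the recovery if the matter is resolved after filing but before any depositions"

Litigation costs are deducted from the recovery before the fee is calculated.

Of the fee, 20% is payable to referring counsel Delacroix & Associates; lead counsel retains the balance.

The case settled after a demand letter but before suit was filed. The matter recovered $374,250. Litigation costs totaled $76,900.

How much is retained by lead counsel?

Fee base (net of costs): $374,250 − $76,900 = $297,350
The matter settled after a demand letter but before suit was filed, so the 24.5% rate applies.
$297,350 × 24.5% = $72,850.75
Referral share: 20% of $72,850.75 = $14,570.15; lead counsel retains $72,850.75 − $14,570.15 = $58,280.60.

$58,280.60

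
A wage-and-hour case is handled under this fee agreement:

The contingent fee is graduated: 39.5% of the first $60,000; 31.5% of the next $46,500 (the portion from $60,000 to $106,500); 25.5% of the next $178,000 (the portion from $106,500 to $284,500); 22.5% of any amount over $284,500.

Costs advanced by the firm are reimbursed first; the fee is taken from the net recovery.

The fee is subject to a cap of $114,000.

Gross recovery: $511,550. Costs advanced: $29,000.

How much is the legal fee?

$114,000.00

Fee base (net of costs): $511,550 − $29,000 = $482,550
First $60,000 at 39.5% = $23,700.00
Next $46,500 at 31.5% = $14,647.50
Next $178,000 at 25.5% = $45,390.00
Remaining $198,050 at 22.5% = $44,561.25
Fee: $23,700.00 + $14,647.50 + $45,390.00 + $44,561.25 = $128,298.75
$128,298.75 exceeds the $114,000 cap, so the fee is capped at $114,000.00.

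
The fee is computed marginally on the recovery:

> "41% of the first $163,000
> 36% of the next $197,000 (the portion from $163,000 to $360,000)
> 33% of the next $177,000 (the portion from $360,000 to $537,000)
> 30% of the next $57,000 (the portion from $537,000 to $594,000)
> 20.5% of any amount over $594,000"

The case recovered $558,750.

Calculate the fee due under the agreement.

$202,685.00

First $163,000 at 41% = $66,830.00
Next $197,000 at 36% = $70,920.00
Next $177,000 at 33% = $58,410.00
Remaining $21,750 at 30% = $6,525.00
Fee: $66,830.00 + $70,920.00 + $58,410.00 + $6,525.00 = $202,685.00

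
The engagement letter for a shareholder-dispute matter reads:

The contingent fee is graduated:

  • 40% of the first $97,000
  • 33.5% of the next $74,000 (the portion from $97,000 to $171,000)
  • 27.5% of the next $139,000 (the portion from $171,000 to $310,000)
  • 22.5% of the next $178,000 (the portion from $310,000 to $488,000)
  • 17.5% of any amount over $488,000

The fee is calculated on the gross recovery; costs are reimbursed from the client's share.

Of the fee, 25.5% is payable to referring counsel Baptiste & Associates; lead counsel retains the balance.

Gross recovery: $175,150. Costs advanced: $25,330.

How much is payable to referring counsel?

$16,506.47

Fee base is the gross recovery, $175,150; costs are reimbursed separately.
First $97,000 at 40% = $38,800.00
Next $74,000 at 33.5% = $24,790.00
Remaining $4,150 at 27.5% = $1,141.25
Fee: $38,800.00 + $24,790.00 + $1,141.25 = $64,731.25
Referral share: 25.5% of $64,731.25 = $16,506.47; lead counsel retains $64,731.25 − $16,506.47 = $48,224.78.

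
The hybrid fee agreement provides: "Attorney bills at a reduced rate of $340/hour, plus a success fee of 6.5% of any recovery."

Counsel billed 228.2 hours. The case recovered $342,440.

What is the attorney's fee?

$99,846.60

Hourly: 228.2 × $340 = $77,588.00
Success fee: 6.5% of $342,440 = $22,258.60
Total: $77,588.00 + $22,258.60 = $99,846.60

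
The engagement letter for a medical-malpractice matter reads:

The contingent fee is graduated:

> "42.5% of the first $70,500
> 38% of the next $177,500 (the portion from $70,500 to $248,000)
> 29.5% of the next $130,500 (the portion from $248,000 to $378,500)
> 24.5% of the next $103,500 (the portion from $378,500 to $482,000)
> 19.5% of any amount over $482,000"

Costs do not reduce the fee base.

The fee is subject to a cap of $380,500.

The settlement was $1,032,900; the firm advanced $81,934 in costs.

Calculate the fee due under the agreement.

Fee base is the gross recovery, $1,032,900; costs are reimbursed separately.
First $70,500 at 42.5% = $29,962.50
Next $177,500 at 38% = $67,450.00
Next $130,500 at 29.5% = $38,497.50
Next $103,500 at 24.5% = $25,357.50
Remaining $550,900 at 19.5% = $107,425.50
Fee: $29,962.50 + $67,450.00 + $38,497.50 + $25,357.50 + $107,425.50 = $268,693.00
$268,693.00 is under the $380,500 cap.

$268,693.00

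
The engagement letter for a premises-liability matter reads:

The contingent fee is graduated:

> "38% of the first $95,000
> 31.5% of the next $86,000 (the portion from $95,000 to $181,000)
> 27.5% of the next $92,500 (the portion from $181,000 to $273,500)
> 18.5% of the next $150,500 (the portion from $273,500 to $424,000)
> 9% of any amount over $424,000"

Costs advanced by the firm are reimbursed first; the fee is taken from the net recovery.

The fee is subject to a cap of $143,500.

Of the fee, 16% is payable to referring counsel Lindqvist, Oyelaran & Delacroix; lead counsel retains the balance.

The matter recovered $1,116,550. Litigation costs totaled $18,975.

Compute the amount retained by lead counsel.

$120,540.00

Fee base (net of costs): $1,116,550 − $18,975 = $1,097,575
First $95,000 at 38% = $36,100.00
Next $86,000 at 31.5% = $27,090.00
Next $92,500 at 27.5% = $25,437.50
Next $150,500 at 18.5% = $27,842.50
Remaining $673,575 at 9% = $60,621.75
Fee: $36,100.00 + $27,090.00 + $25,437.50 + $27,842.50 + $60,621.75 = $177,091.75
$177,091.75 exceeds the $143,500 cap, so the fee is capped at $143,500.00.
Referral share: 16% of $143,500.00 = $22,960.00; lead counsel retains $143,500.00 − $22,960.00 = $120,540.00.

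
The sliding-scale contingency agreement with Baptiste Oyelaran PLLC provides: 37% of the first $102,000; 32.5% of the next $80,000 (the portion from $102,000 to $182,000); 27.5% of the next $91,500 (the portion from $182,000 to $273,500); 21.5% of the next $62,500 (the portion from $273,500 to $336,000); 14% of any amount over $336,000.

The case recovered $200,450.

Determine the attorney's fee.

First $102,000 at 37% = $37,740.00
Next $80,000 at 32.5% = $26,000.00
Remaining $18,450 at 27.5% = $5,073.75
Fee: $37,740.00 + $26,000.00 + $5,073.75 = $68,813.75

$68,813.75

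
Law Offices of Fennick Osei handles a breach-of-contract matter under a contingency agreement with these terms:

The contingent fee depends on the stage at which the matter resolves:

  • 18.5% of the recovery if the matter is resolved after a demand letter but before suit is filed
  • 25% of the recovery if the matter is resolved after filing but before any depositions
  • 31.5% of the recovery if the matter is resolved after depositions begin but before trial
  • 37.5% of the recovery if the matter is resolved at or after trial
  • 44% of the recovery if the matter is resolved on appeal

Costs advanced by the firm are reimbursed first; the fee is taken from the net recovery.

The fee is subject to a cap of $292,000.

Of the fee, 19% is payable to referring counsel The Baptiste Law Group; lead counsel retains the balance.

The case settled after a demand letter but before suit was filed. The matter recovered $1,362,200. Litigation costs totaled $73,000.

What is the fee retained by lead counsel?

Fee base (net of costs): $1,362,200 − $73,000 = $1,289,200
The matter settled after a demand letter but before suit was filed, so the 18.5% rate applies.
$1,289,200 × 18.5% = $238,502.00
$238,502.00 is under the $292,000 cap.
Referral share: 19% of $238,502.00 = $45,315.38; lead counsel retains $238,502.00 − $45,315.38 = $193,186.62.

$193,186.62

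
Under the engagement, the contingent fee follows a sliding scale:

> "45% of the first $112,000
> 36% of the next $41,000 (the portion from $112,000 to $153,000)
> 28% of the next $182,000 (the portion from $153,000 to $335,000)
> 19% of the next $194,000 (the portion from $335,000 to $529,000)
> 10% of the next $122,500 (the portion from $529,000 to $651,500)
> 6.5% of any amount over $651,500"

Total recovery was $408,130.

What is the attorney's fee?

$130,014.70

First $112,000 at 45% = $50,400.00
Next $41,000 at 36% = $14,760.00
Next $182,000 at 28% = $50,960.00
Remaining $73,130 at 19% = $13,894.70
Fee: $50,400.00 + $14,760.00 + $50,960.00 + $13,894.70 = $130,014.70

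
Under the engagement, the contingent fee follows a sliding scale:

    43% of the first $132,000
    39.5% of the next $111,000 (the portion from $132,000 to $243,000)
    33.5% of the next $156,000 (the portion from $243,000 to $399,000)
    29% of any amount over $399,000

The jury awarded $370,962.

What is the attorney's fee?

$143,472.27

First $132,000 at 43% = $56,760.00
Next $111,000 at 39.5% = $43,845.00
Remaining $127,962 at 33.5% = $42,867.27
Fee: $56,760.00 + $43,845.00 + $42,867.27 = $143,472.27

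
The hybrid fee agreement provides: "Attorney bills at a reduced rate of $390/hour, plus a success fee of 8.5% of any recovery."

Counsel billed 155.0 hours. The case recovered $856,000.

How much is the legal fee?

$133,210.00

Hourly: 155.0 × $390 = $60,450.00
Success fee: 8.5% of $856,000 = $72,760.00
Total: $60,450.00 + $72,760.00 = $133,210.00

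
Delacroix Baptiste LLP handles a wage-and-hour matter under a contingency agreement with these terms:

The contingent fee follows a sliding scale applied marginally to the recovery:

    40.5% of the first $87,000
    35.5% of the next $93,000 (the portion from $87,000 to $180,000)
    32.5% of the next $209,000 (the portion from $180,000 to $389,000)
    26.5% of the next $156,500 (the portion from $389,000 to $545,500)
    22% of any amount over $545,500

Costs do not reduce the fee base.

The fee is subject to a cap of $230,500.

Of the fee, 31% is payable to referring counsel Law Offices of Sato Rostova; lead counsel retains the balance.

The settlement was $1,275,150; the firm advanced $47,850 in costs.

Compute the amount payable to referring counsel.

$71,455.00

Fee base is the gross recovery, $1,275,150; costs are reimbursed separately.
First $87,000 at 40.5% = $35,235.00
Next $93,000 at 35.5% = $33,015.00
Next $209,000 at 32.5% = $67,925.00
Next $156,500 at 26.5% = $41,472.50
Remaining $729,650 at 22% = $160,523.00
Fee: $35,235.00 + $33,015.00 + $67,925.00 + $41,472.50 + $160,523.00 = $338,170.50
$338,170.50 exceeds the $230,500 cap, so the fee is capped at $230,500.00.
Referral share: 31% of $230,500.00 = $71,455.00; lead counsel retains $230,500.00 − $71,455.00 = $159,045.00.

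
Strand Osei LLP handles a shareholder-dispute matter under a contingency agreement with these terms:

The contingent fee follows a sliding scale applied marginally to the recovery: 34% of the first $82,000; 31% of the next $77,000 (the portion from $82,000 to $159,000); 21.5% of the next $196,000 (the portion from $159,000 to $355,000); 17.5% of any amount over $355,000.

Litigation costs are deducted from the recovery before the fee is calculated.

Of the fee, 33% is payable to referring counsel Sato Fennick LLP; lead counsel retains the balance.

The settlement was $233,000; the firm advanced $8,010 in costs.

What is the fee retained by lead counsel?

$44,178.36

Fee base (net of costs): $233,000 − $8,010 = $224,990
First $82,000 at 34% = $27,880.00
Next $77,000 at 31% = $23,870.00
Remaining $65,990 at 21.5% = $14,187.85
Fee: $27,880.00 + $23,870.00 + $14,187.85 = $65,937.85
Referral share: 33% of $65,937.85 = $21,759.49; lead counsel retains $65,937.85 − $21,759.49 = $44,178.36.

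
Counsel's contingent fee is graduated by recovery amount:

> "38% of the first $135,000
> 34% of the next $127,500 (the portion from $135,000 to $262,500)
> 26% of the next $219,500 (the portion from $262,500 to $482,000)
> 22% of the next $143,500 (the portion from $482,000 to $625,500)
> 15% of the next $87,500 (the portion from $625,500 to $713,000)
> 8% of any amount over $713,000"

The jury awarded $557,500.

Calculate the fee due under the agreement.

First $135,000 at 38% = $51,300.00
Next $127,500 at 34% = $43,350.00
Next $219,500 at 26% = $57,070.00
Remaining $75,500 at 22% = $16,610.00
Fee: $51,300.00 + $43,350.00 + $57,070.00 + $16,610.00 = $168,330.00

$168,330.00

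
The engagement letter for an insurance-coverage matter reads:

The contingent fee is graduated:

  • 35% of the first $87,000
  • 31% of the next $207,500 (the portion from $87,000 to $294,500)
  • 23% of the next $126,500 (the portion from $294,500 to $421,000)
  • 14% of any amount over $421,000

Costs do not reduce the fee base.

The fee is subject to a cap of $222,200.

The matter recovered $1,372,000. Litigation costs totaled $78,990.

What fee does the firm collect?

Fee base is the gross recovery, $1,372,000; costs are reimbursed separately.
First $87,000 at 35% = $30,450.00
Next $207,500 at 31% = $64,325.00
Next $126,500 at 23% = $29,095.00
Remaining $951,000 at 14% = $133,140.00
Fee: $30,450.00 + $64,325.00 + $29,095.00 + $133,140.00 = $257,010.00
$257,010.00 exceeds the $222,200 cap, so the fee is capped at $222,200.00.

$222,200.00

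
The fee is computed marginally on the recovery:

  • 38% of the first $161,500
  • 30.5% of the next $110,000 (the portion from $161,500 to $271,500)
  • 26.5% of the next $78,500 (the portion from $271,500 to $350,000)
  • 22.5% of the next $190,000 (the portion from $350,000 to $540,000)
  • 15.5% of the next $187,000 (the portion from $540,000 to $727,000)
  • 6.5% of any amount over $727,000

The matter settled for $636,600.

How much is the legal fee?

$173,445.50

First $161,500 at 38% = $61,370.00
Next $110,000 at 30.5% = $33,550.00
Next $78,500 at 26.5% = $20,802.50
Next $190,000 at 22.5% = $42,750.00
Remaining $96,600 at 15.5% = $14,973.00
Fee: $61,370.00 + $33,550.00 + $20,802.50 + $42,750.00 + $14,973.00 = $173,445.50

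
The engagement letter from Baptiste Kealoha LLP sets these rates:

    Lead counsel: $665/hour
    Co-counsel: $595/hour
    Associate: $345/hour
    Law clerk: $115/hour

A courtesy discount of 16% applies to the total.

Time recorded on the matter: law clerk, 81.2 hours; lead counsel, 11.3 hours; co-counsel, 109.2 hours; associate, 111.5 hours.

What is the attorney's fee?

$101,046.96

Lead counsel: 11.3 × $665 = $7,514.50
Co-counsel: 109.2 × $595 = $64,974.00
Associate: 111.5 × $345 = $38,467.50
Law clerk: 81.2 × $115 = $9,338.00
Subtotal: $120,294.00
Less 16% discount: −$19,247.04
Total: $120,294.00 − $19,247.04 = $101,046.96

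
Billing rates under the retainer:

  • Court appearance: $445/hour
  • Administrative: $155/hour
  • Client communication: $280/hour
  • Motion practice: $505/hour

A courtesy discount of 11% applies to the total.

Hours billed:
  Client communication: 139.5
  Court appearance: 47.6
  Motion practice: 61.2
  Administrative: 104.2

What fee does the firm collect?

$95,496.11

Court appearance: 47.6 × $445 = $21,182.00
Administrative: 104.2 × $155 = $16,151.00
Client communication: 139.5 × $280 = $39,060.00
Motion practice: 61.2 × $505 = $30,906.00
Subtotal: $107,299.00
Less 11% discount: −$11,802.89
Total: $107,299.00 − $11,802.89 = $95,496.11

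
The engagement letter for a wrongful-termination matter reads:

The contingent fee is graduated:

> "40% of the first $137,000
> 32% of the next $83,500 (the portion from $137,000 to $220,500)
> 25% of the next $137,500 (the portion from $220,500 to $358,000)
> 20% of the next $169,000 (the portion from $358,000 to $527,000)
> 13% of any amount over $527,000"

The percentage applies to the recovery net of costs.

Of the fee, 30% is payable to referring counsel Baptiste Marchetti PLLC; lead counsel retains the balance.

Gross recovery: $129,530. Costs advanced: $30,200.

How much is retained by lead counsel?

Fee base (net of costs): $129,530 − $30,200 = $99,330
First $99,330 at 40% = $39,732.00
Referral share: 30% of $39,732.00 = $11,919.60; lead counsel retains $39,732.00 − $11,919.60 = $27,812.40.

$27,812.40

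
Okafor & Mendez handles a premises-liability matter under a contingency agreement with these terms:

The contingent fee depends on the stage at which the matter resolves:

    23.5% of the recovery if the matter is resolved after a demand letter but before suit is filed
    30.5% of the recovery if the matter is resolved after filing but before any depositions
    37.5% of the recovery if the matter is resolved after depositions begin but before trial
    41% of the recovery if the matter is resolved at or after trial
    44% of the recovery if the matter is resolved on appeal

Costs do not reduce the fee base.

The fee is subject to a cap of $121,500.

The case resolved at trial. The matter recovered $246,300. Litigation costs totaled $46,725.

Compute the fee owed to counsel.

Fee base is the gross recovery, $246,300; costs are reimbursed separately.
The matter resolved at trial, so the 41% rate applies.
$246,300 × 41% = $100,983.00
$100,983.00 is under the $121,500 cap.

$100,983.00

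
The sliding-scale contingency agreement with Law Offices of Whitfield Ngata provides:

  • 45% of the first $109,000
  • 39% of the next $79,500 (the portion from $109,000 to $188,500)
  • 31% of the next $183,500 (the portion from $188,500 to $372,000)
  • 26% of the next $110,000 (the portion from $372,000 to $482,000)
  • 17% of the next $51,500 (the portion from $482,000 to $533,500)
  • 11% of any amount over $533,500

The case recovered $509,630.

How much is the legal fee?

First $109,000 at 45% = $49,050.00
Next $79,500 at 39% = $31,005.00
Next $183,500 at 31% = $56,885.00
Next $110,000 at 26% = $28,600.00
Remaining $27,630 at 17% = $4,697.10
Fee: $49,050.00 + $31,005.00 + $56,885.00 + $28,600.00 + $4,697.10 = $170,237.10

$170,237.10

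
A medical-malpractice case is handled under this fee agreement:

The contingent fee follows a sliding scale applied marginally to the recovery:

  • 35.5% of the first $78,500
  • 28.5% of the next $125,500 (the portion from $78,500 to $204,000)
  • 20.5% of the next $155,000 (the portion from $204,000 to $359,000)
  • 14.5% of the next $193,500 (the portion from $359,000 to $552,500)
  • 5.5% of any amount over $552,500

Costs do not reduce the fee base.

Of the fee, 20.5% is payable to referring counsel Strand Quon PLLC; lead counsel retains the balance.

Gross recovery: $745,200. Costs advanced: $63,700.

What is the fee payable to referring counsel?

Fee base is the gross recovery, $745,200; costs are reimbursed separately.
First $78,500 at 35.5% = $27,867.50
Next $125,500 at 28.5% = $35,767.50
Next $155,000 at 20.5% = $31,775.00
Next $193,500 at 14.5% = $28,057.50
Remaining $192,700 at 5.5% = $10,598.50
Fee: $27,867.50 + $35,767.50 + $31,775.00 + $28,057.50 + $10,598.50 = $134,066.00
Referral share: 20.5% of $134,066.00 = $27,483.53; lead counsel retains $134,066.00 − $27,483.53 = $106,582.47.

$27,483.53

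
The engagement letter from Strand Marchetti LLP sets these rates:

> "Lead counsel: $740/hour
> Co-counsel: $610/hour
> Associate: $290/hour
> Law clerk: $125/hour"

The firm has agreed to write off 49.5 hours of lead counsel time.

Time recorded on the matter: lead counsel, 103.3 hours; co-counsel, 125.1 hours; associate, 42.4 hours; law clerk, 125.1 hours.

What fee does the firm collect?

$144,056.50

Lead counsel: 103.3 × $740 = $76,442.00
Co-counsel: 125.1 × $610 = $76,311.00
Associate: 42.4 × $290 = $12,296.00
Law clerk: 125.1 × $125 = $15,637.50
Subtotal: $180,686.50
Write-off: 49.5 × $740 = $36,630.00
Total: $180,686.50 − $36,630.00 = $144,056.50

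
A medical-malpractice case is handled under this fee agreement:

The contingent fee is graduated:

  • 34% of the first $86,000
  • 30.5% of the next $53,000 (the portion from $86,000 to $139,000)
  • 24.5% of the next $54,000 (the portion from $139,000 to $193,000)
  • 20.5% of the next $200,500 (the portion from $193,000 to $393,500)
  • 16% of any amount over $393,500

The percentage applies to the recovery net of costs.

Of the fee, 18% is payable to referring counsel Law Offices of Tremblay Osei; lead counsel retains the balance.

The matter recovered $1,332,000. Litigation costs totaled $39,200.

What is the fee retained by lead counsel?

Fee base (net of costs): $1,332,000 − $39,200 = $1,292,800
First $86,000 at 34% = $29,240.00
Next $53,000 at 30.5% = $16,165.00
Next $54,000 at 24.5% = $13,230.00
Next $200,500 at 20.5% = $41,102.50
Remaining $899,300 at 16% = $143,888.00
Fee: $29,240.00 + $16,165.00 + $13,230.00 + $41,102.50 + $143,888.00 = $243,625.50
Referral share: 18% of $243,625.50 = $43,852.59; lead counsel retains $243,625.50 − $43,852.59 = $199,772.91.

$199,772.91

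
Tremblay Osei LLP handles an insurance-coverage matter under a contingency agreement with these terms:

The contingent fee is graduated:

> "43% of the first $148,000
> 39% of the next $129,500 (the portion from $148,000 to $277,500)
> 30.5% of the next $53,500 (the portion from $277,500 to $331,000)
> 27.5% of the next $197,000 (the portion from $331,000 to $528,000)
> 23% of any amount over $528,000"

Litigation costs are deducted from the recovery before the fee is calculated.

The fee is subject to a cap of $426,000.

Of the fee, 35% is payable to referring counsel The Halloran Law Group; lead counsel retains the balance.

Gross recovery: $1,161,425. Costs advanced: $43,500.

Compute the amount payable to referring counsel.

Fee base (net of costs): $1,161,425 − $43,500 = $1,117,925
First $148,000 at 43% = $63,640.00
Next $129,500 at 39% = $50,505.00
Next $53,500 at 30.5% = $16,317.50
Next $197,000 at 27.5% = $54,175.00
Remaining $589,925 at 23% = $135,682.75
Fee: $63,640.00 + $50,505.00 + $16,317.50 + $54,175.00 + $135,682.75 = $320,320.25
$320,320.25 is under the $426,000 cap.
Referral share: 35% of $320,320.25 = $112,112.09; lead counsel retains $320,320.25 − $112,112.09 = $208,208.16.

$112,112.09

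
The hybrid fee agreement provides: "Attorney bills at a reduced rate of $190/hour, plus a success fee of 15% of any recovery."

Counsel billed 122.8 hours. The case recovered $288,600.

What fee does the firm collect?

$66,622.00

Hourly: 122.8 × $190 = $23,332.00
Success fee: 15% of $288,600 = $43,290.00
Total: $23,332.00 + $43,290.00 = $66,622.00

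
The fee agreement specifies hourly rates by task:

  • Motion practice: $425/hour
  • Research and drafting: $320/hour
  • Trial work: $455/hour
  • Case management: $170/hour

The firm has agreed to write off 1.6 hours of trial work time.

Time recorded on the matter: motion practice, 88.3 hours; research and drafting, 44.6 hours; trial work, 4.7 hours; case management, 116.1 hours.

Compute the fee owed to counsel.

Motion practice: 88.3 × $425 = $37,527.50
Research and drafting: 44.6 × $320 = $14,272.00
Trial work: 4.7 × $455 = $2,138.50
Case management: 116.1 × $170 = $19,737.00
Subtotal: $73,675.00
Write-off: 1.6 × $455 = $728.00
Total: $73,675.00 − $728.00 = $72,947.00

$72,947.00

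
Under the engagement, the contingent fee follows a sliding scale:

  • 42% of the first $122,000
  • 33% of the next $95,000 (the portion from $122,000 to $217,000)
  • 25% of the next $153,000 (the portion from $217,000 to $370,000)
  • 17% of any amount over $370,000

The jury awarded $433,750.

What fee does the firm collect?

$131,677.50

First $122,000 at 42% = $51,240.00
Next $95,000 at 33% = $31,350.00
Next $153,000 at 25% = $38,250.00
Remaining $63,750 at 17% = $10,837.50
Fee: $51,240.00 + $31,350.00 + $38,250.00 + $10,837.50 = $131,677.50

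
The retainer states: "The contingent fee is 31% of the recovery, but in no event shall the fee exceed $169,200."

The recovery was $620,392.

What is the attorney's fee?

$169,200.00

31% of $620,392 = $192,321.52
That exceeds the $169,200 cap, so the fee is capped at $169,200.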